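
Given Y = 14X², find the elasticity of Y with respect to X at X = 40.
Elasticity = 2

Elasticity = (dY/dX) · (X/Y)

dY/dX = 28·X
At X = 40: dY/dX = 1120, Y = 22400

Elasticity = 1120 · (40 / 22400) = 2

Interpretation: for a small percentage change in X, the percentage change in Y is approximately 2.00 times as large.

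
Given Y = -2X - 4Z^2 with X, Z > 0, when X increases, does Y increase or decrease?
Y decreases

Taking the partial derivative:
∂Y/∂X = -2

∂Y/∂X = -2 < 0 (assuming positive values)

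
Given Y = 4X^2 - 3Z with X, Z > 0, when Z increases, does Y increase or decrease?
Y decreases

Taking the partial derivative:
∂Y/∂Z = -3

∂Y/∂Z = -3 < 0 (assuming positive values)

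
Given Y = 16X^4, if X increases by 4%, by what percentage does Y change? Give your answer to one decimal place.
17.0%

For Y = 16X^4:
If X → X(1 + 0.04)
Then Y → Y · (1 + 0.04)^4
     ≈ Y · 1.1699

Percentage change = ((1 + 0.04)^4 − 1) × 100% ≈ 17.0%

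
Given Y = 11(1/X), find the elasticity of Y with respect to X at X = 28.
Elasticity = -1

Elasticity = (dY/dX) · (X/Y)

dY/dX = -11/X²
At X = 28: dY/dX = -11/784, Y = 11/28

Elasticity = (-11/784) · (28 / (11/28)) = -1

Interpretation: for a small percentage change in X, the percentage change in Y is approximately -1.00 times as large.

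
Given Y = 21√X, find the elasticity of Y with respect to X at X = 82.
Elasticity = 1/2

Elasticity = (dY/dX) · (X/Y)

dY/dX = 21/(2·√X)
At X = 82: dY/dX = 21·√82/164, Y = 21·√82

Elasticity = (21·√82/164) · (82 / (21·√82)) = 1/2

Interpretation: for a small percentage change in X, the percentage change in Y is approximately 0.50 times as large.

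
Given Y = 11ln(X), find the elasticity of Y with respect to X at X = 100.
Elasticity = 1/ln(100) ≈ 0.2171

Elasticity = (dY/dX) · (X/Y)

dY/dX = 11/X
At X = 100: dY/dX = 11/100, Y = 11·ln(100)

Elasticity = (11/100) · (100 / (11·ln(100))) = 1/ln(100) ≈ 0.2171

Interpretation: for a small percentage change in X, the percentage change in Y is approximately 0.22 times as large.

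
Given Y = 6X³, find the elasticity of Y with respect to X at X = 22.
Elasticity = 3

Elasticity = (dY/dX) · (X/Y)

dY/dX = 18·X²
At X = 22: dY/dX = 8712, Y = 63888

Elasticity = 8712 · (22 / 63888) = 3

Interpretation: for a small percentage change in X, the percentage change in Y is approximately 3.00 times as large.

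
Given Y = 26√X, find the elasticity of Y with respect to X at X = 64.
Elasticity = 1/2

Elasticity = (dY/dX) · (X/Y)

dY/dX = 13/√X
At X = 64: dY/dX = 13/8, Y = 208

Elasticity = (13/8) · (64 / 208) = 1/2

Interpretation: for a small percentage change in X, the percentage change in Y is approximately 0.50 times as large.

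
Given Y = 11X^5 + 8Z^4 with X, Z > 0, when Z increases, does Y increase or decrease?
Y increases

Taking the partial derivative:
∂Y/∂Z = 32Z^3

∂Y/∂Z = 32Z^3 > 0 (assuming positive values)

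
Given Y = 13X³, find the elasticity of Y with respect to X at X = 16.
Elasticity = 3

Elasticity = (dY/dX) · (X/Y)

dY/dX = 39·X²
At X = 16: dY/dX = 9984, Y = 53248

Elasticity = 9984 · (16 / 53248) = 3

Interpretation: for a small percentage change in X, the percentage change in Y is approximately 3.00 times as large.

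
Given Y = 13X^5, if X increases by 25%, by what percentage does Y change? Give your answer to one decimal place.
205.2%

For Y = 13X^5:
If X → X(1 + 0.25)
Then Y → Y · (1 + 0.25)^5
     ≈ Y · 3.0518

Percentage change = ((1 + 0.25)^5 − 1) × 100% ≈ 205.2%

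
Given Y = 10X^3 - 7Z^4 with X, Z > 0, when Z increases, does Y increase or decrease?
Y decreases

Taking the partial derivative:
∂Y/∂Z = -28Z^3

∂Y/∂Z = -28Z^3 < 0 (assuming positive values)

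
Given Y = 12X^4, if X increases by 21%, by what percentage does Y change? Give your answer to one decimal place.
114.4%

For Y = 12X^4:
If X → X(1 + 0.21)
Then Y → Y · (1 + 0.21)^4
     ≈ Y · 2.1436

Percentage change = ((1 + 0.21)^4 − 1) × 100% ≈ 114.4%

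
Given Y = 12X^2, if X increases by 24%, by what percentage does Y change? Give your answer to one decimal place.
53.8%

For Y = 12X^2:
If X → X(1 + 0.24)
Then Y → Y · (1 + 0.24)^2
     = Y · 1.5376

Percentage change = ((1 + 0.24)^2 − 1) × 100% ≈ 53.8%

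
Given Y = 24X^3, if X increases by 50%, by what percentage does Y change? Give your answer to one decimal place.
237.5%

For Y = 24X^3:
If X → X(1 + 0.5)
Then Y → Y · (1 + 0.5)^3
     = Y · 3.3750

Percentage change = ((1 + 0.5)^3 − 1) × 100% = 237.5%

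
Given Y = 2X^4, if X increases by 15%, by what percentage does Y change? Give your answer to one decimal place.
74.9%

For Y = 2X^4:
If X → X(1 + 0.15)
Then Y → Y · (1 + 0.15)^4
     ≈ Y · 1.7490

Percentage change = ((1 + 0.15)^4 − 1) × 100% ≈ 74.9%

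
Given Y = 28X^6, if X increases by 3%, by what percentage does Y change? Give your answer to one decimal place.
19.4%

For Y = 28X^6:
If X → X(1 + 0.03)
Then Y → Y · (1 + 0.03)^6
     ≈ Y · 1.1941

Percentage change = ((1 + 0.03)^6 − 1) × 100% ≈ 19.4%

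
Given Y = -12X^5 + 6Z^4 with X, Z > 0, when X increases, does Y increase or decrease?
Y decreases

Taking the partial derivative:
∂Y/∂X = -60X^4

∂Y/∂X = -60X^4 < 0 (assuming positive values)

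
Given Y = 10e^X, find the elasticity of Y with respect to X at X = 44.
Elasticity = 44

Elasticity = (dY/dX) · (X/Y)

dY/dX = 10·e^X
At X = 44: dY/dX = 10·e^44, Y = 10·e^44

Elasticity = (10·e^44) · (44 / (10·e^44)) = 44

Interpretation: for a small percentage change in X, the percentage change in Y is approximately 44.00 times as large.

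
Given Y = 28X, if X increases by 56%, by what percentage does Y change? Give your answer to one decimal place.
56.0%

For Y = 28X:
If X → X(1 + 0.56)
Then Y → Y · (1 + 0.56)^1
     = Y · 1.5600

Percentage change = ((1 + 0.56)^1 − 1) × 100% = 56.0%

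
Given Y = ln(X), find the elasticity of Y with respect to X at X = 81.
Elasticity = 1/ln(81) ≈ 0.2276

Elasticity = (dY/dX) · (X/Y)

dY/dX = 1/X
At X = 81: dY/dX = 1/81, Y = ln(81)

Elasticity = (1/81) · (81 / (ln(81))) = 1/ln(81) ≈ 0.2276

Interpretation: for a small percentage change in X, the percentage change in Y is approximately 0.23 times as large.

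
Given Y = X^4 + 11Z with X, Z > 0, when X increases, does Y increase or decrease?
Y increases

Taking the partial derivative:
∂Y/∂X = 4X^3

∂Y/∂X = 4X^3 > 0 (assuming positive values)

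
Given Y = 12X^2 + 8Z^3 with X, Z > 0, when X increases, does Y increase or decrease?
Y increases

Taking the partial derivative:
∂Y/∂X = 24X

∂Y/∂X = 24X > 0 (assuming positive values)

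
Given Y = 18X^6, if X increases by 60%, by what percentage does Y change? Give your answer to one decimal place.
1577.7%

For Y = 18X^6:
If X → X(1 + 0.6)
Then Y → Y · (1 + 0.6)^6
     ≈ Y · 16.7772

Percentage change = ((1 + 0.6)^6 − 1) × 100% ≈ 1577.7%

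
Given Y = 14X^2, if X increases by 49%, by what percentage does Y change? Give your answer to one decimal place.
122.0%

For Y = 14X^2:
If X → X(1 + 0.49)
Then Y → Y · (1 + 0.49)^2
     = Y · 2.2201

Percentage change = ((1 + 0.49)^2 − 1) × 100% ≈ 122.0%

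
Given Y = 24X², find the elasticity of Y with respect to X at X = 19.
Elasticity = 2

Elasticity = (dY/dX) · (X/Y)

dY/dX = 48·X
At X = 19: dY/dX = 912, Y = 8664

Elasticity = 912 · (19 / 8664) = 2

Interpretation: for a small percentage change in X, the percentage change in Y is approximately 2.00 times as large.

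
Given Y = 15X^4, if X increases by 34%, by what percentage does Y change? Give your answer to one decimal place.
222.4%

For Y = 15X^4:
If X → X(1 + 0.34)
Then Y → Y · (1 + 0.34)^4
     ≈ Y · 3.2242

Percentage change = ((1 + 0.34)^4 − 1) × 100% ≈ 222.4%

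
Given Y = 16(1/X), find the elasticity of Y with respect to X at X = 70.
Elasticity = -1

Elasticity = (dY/dX) · (X/Y)

dY/dX = -16/X²
At X = 70: dY/dX = -4/1225, Y = 8/35

Elasticity = (-4/1225) · (70 / (8/35)) = -1

Interpretation: for a small percentage change in X, the percentage change in Y is approximately -1.00 times as large.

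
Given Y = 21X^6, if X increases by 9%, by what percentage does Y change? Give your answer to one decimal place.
67.7%

For Y = 21X^6:
If X → X(1 + 0.09)
Then Y → Y · (1 + 0.09)^6
     ≈ Y · 1.6771

Percentage change = ((1 + 0.09)^6 − 1) × 100% ≈ 67.7%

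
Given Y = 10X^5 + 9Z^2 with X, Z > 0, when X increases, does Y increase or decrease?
Y increases

Taking the partial derivative:
∂Y/∂X = 50X^4

∂Y/∂X = 50X^4 > 0 (assuming positive values)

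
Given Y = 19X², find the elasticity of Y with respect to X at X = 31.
Elasticity = 2

Elasticity = (dY/dX) · (X/Y)

dY/dX = 38·X
At X = 31: dY/dX = 1178, Y = 18259

Elasticity = 1178 · (31 / 18259) = 2

Interpretation: for a small percentage change in X, the percentage change in Y is approximately 2.00 times as large.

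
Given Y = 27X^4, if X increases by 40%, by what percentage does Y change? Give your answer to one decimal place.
284.2%

For Y = 27X^4:
If X → X(1 + 0.4)
Then Y → Y · (1 + 0.4)^4
     = Y · 3.8416

Percentage change = ((1 + 0.4)^4 − 1) × 100% ≈ 284.2%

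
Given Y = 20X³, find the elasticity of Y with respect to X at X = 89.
Elasticity = 3

Elasticity = (dY/dX) · (X/Y)

dY/dX = 60·X²
At X = 89: dY/dX = 475260, Y = 14099380

Elasticity = 475260 · (89 / 14099380) = 3

Interpretation: for a small percentage change in X, the percentage change in Y is approximately 3.00 times as large.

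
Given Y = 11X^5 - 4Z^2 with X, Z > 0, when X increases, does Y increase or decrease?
Y increases

Taking the partial derivative:
∂Y/∂X = 55X^4

∂Y/∂X = 55X^4 > 0 (assuming positive values)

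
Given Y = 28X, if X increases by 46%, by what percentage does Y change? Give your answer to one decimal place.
46.0%

For Y = 28X:
If X → X(1 + 0.46)
Then Y → Y · (1 + 0.46)^1
     = Y · 1.4600

Percentage change = ((1 + 0.46)^1 − 1) × 100% = 46.0%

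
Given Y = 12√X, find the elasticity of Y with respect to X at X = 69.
Elasticity = 1/2

Elasticity = (dY/dX) · (X/Y)

dY/dX = 6/√X
At X = 69: dY/dX = 2·√69/23, Y = 12·√69

Elasticity = (2·√69/23) · (69 / (12·√69)) = 1/2

Interpretation: for a small percentage change in X, the percentage change in Y is approximately 0.50 times as large.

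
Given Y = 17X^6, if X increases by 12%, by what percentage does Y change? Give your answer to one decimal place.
97.4%

For Y = 17X^6:
If X → X(1 + 0.12)
Then Y → Y · (1 + 0.12)^6
     ≈ Y · 1.9738

Percentage change = ((1 + 0.12)^6 − 1) × 100% ≈ 97.4%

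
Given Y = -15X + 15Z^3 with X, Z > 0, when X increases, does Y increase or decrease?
Y decreases

Taking the partial derivative:
∂Y/∂X = -15

∂Y/∂X = -15 < 0 (assuming positive values)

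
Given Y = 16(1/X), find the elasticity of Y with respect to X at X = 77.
Elasticity = -1

Elasticity = (dY/dX) · (X/Y)

dY/dX = -16/X²
At X = 77: dY/dX = -16/5929, Y = 16/77

Elasticity = (-16/5929) · (77 / (16/77)) = -1

Interpretation: for a small percentage change in X, the percentage change in Y is approximately -1.00 times as large.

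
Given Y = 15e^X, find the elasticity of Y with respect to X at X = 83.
Elasticity = 83

Elasticity = (dY/dX) · (X/Y)

dY/dX = 15·e^X
At X = 83: dY/dX = 15·e^83, Y = 15·e^83

Elasticity = (15·e^83) · (83 / (15·e^83)) = 83

Interpretation: for a small percentage change in X, the percentage change in Y is approximately 83.00 times as large.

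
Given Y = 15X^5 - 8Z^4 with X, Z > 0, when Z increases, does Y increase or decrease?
Y decreases

Taking the partial derivative:
∂Y/∂Z = -32Z^3

∂Y/∂Z = -32Z^3 < 0 (assuming positive values)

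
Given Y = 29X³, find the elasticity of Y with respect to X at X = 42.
Elasticity = 3

Elasticity = (dY/dX) · (X/Y)

dY/dX = 87·X²
At X = 42: dY/dX = 153468, Y = 2148552

Elasticity = 153468 · (42 / 2148552) = 3

Interpretation: for a small percentage change in X, the percentage change in Y is approximately 3.00 times as large.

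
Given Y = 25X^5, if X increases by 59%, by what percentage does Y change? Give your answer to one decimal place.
916.2%

For Y = 25X^5:
If X → X(1 + 0.59)
Then Y → Y · (1 + 0.59)^5
     ≈ Y · 10.1622

Percentage change = ((1 + 0.59)^5 − 1) × 100% ≈ 916.2%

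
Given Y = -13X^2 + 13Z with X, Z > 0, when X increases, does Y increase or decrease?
Y decreases

Taking the partial derivative:
∂Y/∂X = -26X

∂Y/∂X = -26X < 0 (assuming positive values)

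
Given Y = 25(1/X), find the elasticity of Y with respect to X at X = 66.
Elasticity = -1

Elasticity = (dY/dX) · (X/Y)

dY/dX = -25/X²
At X = 66: dY/dX = -25/4356, Y = 25/66

Elasticity = (-25/4356) · (66 / (25/66)) = -1

Interpretation: for a small percentage change in X, the percentage change in Y is approximately -1.00 times as large.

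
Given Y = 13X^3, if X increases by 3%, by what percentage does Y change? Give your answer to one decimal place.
9.3%

For Y = 13X^3:
If X → X(1 + 0.03)
Then Y → Y · (1 + 0.03)^3
     ≈ Y · 1.0927

Percentage change = ((1 + 0.03)^3 − 1) × 100% ≈ 9.3%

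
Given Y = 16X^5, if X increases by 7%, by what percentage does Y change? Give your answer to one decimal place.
40.3%

For Y = 16X^5:
If X → X(1 + 0.07)
Then Y → Y · (1 + 0.07)^5
     ≈ Y · 1.4026

Percentage change = ((1 + 0.07)^5 − 1) × 100% ≈ 40.3%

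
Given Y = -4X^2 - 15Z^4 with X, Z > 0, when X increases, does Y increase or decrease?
Y decreases

Taking the partial derivative:
∂Y/∂X = -8X

∂Y/∂X = -8X < 0 (assuming positive values)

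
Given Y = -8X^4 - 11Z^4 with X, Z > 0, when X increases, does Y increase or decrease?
Y decreases

Taking the partial derivative:
∂Y/∂X = -32X^3

∂Y/∂X = -32X^3 < 0 (assuming positive values)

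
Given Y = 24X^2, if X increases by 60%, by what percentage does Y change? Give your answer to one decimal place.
156.0%

For Y = 24X^2:
If X → X(1 + 0.6)
Then Y → Y · (1 + 0.6)^2
     = Y · 2.5600

Percentage change = ((1 + 0.6)^2 − 1) × 100% = 156.0%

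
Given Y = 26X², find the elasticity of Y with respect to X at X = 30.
Elasticity = 2

Elasticity = (dY/dX) · (X/Y)

dY/dX = 52·X
At X = 30: dY/dX = 1560, Y = 23400

Elasticity = 1560 · (30 / 23400) = 2

Interpretation: for a small percentage change in X, the percentage change in Y is approximately 2.00 times as large.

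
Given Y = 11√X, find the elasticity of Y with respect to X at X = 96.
Elasticity = 1/2

Elasticity = (dY/dX) · (X/Y)

dY/dX = 11/(2·√X)
At X = 96: dY/dX = 11·√6/48, Y = 44·√6

Elasticity = (11·√6/48) · (96 / (44·√6)) = 1/2

Interpretation: for a small percentage change in X, the percentage change in Y is approximately 0.50 times as large.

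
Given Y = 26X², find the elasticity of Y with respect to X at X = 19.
Elasticity = 2

Elasticity = (dY/dX) · (X/Y)

dY/dX = 52·X
At X = 19: dY/dX = 988, Y = 9386

Elasticity = 988 · (19 / 9386) = 2

Interpretation: for a small percentage change in X, the percentage change in Y is approximately 2.00 times as large.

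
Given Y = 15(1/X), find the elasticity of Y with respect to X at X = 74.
Elasticity = -1

Elasticity = (dY/dX) · (X/Y)

dY/dX = -15/X²
At X = 74: dY/dX = -15/5476, Y = 15/74

Elasticity = (-15/5476) · (74 / (15/74)) = -1

Interpretation: for a small percentage change in X, the percentage change in Y is approximately -1.00 times as large.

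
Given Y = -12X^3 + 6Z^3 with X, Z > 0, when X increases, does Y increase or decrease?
Y decreases

Taking the partial derivative:
∂Y/∂X = -36X^2

∂Y/∂X = -36X^2 < 0 (assuming positive values)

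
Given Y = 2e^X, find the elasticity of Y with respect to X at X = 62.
Elasticity = 62

Elasticity = (dY/dX) · (X/Y)

dY/dX = 2·e^X
At X = 62: dY/dX = 2·e^62, Y = 2·e^62

Elasticity = (2·e^62) · (62 / (2·e^62)) = 62

Interpretation: for a small percentage change in X, the percentage change in Y is approximately 62.00 times as large.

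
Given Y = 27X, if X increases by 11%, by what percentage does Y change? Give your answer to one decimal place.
11.0%

For Y = 27X:
If X → X(1 + 0.11)
Then Y → Y · (1 + 0.11)^1
     = Y · 1.1100

Percentage change = ((1 + 0.11)^1 − 1) × 100% = 11.0%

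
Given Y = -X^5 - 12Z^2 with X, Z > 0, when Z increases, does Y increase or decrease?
Y decreases

Taking the partial derivative:
∂Y/∂Z = -24Z

∂Y/∂Z = -24Z < 0 (assuming positive values)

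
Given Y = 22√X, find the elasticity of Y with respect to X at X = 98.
Elasticity = 1/2

Elasticity = (dY/dX) · (X/Y)

dY/dX = 11/√X
At X = 98: dY/dX = 11·√2/14, Y = 154·√2

Elasticity = (11·√2/14) · (98 / (154·√2)) = 1/2

Interpretation: for a small percentage change in X, the percentage change in Y is approximately 0.50 times as large.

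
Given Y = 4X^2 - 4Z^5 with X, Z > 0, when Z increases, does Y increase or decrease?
Y decreases

Taking the partial derivative:
∂Y/∂Z = -20Z^4

∂Y/∂Z = -20Z^4 < 0 (assuming positive values)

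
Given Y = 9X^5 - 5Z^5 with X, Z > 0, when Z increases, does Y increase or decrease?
Y decreases

Taking the partial derivative:
∂Y/∂Z = -25Z^4

∂Y/∂Z = -25Z^4 < 0 (assuming positive values)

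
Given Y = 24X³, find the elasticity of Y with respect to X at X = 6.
Elasticity = 3

Elasticity = (dY/dX) · (X/Y)

dY/dX = 72·X²
At X = 6: dY/dX = 2592, Y = 5184

Elasticity = 2592 · (6 / 5184) = 3

Interpretation: for a small percentage change in X, the percentage change in Y is approximately 3.00 times as large.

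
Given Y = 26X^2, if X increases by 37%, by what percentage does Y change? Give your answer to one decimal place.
87.7%

For Y = 26X^2:
If X → X(1 + 0.37)
Then Y → Y · (1 + 0.37)^2
     = Y · 1.8769

Percentage change = ((1 + 0.37)^2 − 1) × 100% ≈ 87.7%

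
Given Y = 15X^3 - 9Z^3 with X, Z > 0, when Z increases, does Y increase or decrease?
Y decreases

Taking the partial derivative:
∂Y/∂Z = -27Z^2

∂Y/∂Z = -27Z^2 < 0 (assuming positive values)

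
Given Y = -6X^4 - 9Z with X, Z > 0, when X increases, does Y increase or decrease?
Y decreases

Taking the partial derivative:
∂Y/∂X = -24X^3

∂Y/∂X = -24X^3 < 0 (assuming positive values)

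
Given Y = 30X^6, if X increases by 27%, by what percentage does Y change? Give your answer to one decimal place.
319.6%

For Y = 30X^6:
If X → X(1 + 0.27)
Then Y → Y · (1 + 0.27)^6
     ≈ Y · 4.1959

Percentage change = ((1 + 0.27)^6 − 1) × 100% ≈ 319.6%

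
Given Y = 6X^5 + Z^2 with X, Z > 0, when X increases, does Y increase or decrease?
Y increases

Taking the partial derivative:
∂Y/∂X = 30X^4

∂Y/∂X = 30X^4 > 0 (assuming positive values)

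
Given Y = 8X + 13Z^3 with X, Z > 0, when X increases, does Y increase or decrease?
Y increases

Taking the partial derivative:
∂Y/∂X = 8

∂Y/∂X = 8 > 0 (assuming positive values)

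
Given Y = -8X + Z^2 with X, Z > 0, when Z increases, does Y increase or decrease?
Y increases

Taking the partial derivative:
∂Y/∂Z = 2Z

∂Y/∂Z = 2Z > 0 (assuming positive values)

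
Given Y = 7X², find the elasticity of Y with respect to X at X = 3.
Elasticity = 2

Elasticity = (dY/dX) · (X/Y)

dY/dX = 14·X
At X = 3: dY/dX = 42, Y = 63

Elasticity = 42 · (3 / 63) = 2

Interpretation: for a small percentage change in X, the percentage change in Y is approximately 2.00 times as large.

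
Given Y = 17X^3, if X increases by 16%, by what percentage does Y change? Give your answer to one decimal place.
56.1%

For Y = 17X^3:
If X → X(1 + 0.16)
Then Y → Y · (1 + 0.16)^3
     ≈ Y · 1.5609

Percentage change = ((1 + 0.16)^3 − 1) × 100% ≈ 56.1%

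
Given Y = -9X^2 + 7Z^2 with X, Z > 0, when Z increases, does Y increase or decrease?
Y increases

Taking the partial derivative:
∂Y/∂Z = 14Z

∂Y/∂Z = 14Z > 0 (assuming positive values)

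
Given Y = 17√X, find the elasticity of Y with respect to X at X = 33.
Elasticity = 1/2

Elasticity = (dY/dX) · (X/Y)

dY/dX = 17/(2·√X)
At X = 33: dY/dX = 17·√33/66, Y = 17·√33

Elasticity = (17·√33/66) · (33 / (17·√33)) = 1/2

Interpretation: for a small percentage change in X, the percentage change in Y is approximately 0.50 times as large.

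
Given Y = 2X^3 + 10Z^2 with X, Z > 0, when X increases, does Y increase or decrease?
Y increases

Taking the partial derivative:
∂Y/∂X = 6X^2

∂Y/∂X = 6X^2 > 0 (assuming positive values)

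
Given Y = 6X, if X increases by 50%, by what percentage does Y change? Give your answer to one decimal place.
50.0%

For Y = 6X:
If X → X(1 + 0.5)
Then Y → Y · (1 + 0.5)^1
     = Y · 1.5000

Percentage change = ((1 + 0.5)^1 − 1) × 100% = 50.0%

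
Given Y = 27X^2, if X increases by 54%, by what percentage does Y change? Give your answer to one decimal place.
137.2%

For Y = 27X^2:
If X → X(1 + 0.54)
Then Y → Y · (1 + 0.54)^2
     = Y · 2.3716

Percentage change = ((1 + 0.54)^2 − 1) × 100% ≈ 137.2%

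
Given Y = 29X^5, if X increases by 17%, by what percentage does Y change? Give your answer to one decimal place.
119.2%

For Y = 29X^5:
If X → X(1 + 0.17)
Then Y → Y · (1 + 0.17)^5
     ≈ Y · 2.1924

Percentage change = ((1 + 0.17)^5 − 1) × 100% ≈ 119.2%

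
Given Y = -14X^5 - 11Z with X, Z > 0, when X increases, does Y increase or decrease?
Y decreases

Taking the partial derivative:
∂Y/∂X = -70X^4

∂Y/∂X = -70X^4 < 0 (assuming positive values)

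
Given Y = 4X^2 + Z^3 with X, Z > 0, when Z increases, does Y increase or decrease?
Y increases

Taking the partial derivative:
∂Y/∂Z = 3Z^2

∂Y/∂Z = 3Z^2 > 0 (assuming positive values)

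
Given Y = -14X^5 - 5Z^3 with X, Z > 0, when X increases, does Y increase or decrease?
Y decreases

Taking the partial derivative:
∂Y/∂X = -70X^4

∂Y/∂X = -70X^4 < 0 (assuming positive values)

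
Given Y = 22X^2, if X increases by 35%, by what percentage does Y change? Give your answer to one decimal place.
82.3%

For Y = 22X^2:
If X → X(1 + 0.35)
Then Y → Y · (1 + 0.35)^2
     = Y · 1.8225

Percentage change = ((1 + 0.35)^2 − 1) × 100% ≈ 82.3%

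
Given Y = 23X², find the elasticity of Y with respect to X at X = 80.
Elasticity = 2

Elasticity = (dY/dX) · (X/Y)

dY/dX = 46·X
At X = 80: dY/dX = 3680, Y = 147200

Elasticity = 3680 · (80 / 147200) = 2

Interpretation: for a small percentage change in X, the percentage change in Y is approximately 2.00 times as large.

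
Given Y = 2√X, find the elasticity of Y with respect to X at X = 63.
Elasticity = 1/2

Elasticity = (dY/dX) · (X/Y)

dY/dX = 1/√X
At X = 63: dY/dX = √7/21, Y = 6·√7

Elasticity = (√7/21) · (63 / (6·√7)) = 1/2

Interpretation: for a small percentage change in X, the percentage change in Y is approximately 0.50 times as large.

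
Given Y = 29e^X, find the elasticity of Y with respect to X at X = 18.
Elasticity = 18

Elasticity = (dY/dX) · (X/Y)

dY/dX = 29·e^X
At X = 18: dY/dX = 29·e^18, Y = 29·e^18

Elasticity = (29·e^18) · (18 / (29·e^18)) = 18

Interpretation: for a small percentage change in X, the percentage change in Y is approximately 18.00 times as large.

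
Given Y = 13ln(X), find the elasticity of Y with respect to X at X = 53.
Elasticity = 1/ln(53) ≈ 0.2519

Elasticity = (dY/dX) · (X/Y)

dY/dX = 13/X
At X = 53: dY/dX = 13/53, Y = 13·ln(53)

Elasticity = (13/53) · (53 / (13·ln(53))) = 1/ln(53) ≈ 0.2519

Interpretation: for a small percentage change in X, the percentage change in Y is approximately 0.25 times as large.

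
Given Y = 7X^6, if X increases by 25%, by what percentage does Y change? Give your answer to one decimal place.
281.5%

For Y = 7X^6:
If X → X(1 + 0.25)
Then Y → Y · (1 + 0.25)^6
     ≈ Y · 3.8147

Percentage change = ((1 + 0.25)^6 − 1) × 100% ≈ 281.5%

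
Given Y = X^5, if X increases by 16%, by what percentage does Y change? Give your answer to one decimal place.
110.0%

For Y = X^5:
If X → X(1 + 0.16)
Then Y → Y · (1 + 0.16)^5
     ≈ Y · 2.1003

Percentage change = ((1 + 0.16)^5 − 1) × 100% ≈ 110.0%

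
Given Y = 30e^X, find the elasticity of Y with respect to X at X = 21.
Elasticity = 21

Elasticity = (dY/dX) · (X/Y)

dY/dX = 30·e^X
At X = 21: dY/dX = 30·e^21, Y = 30·e^21

Elasticity = (30·e^21) · (21 / (30·e^21)) = 21

Interpretation: for a small percentage change in X, the percentage change in Y is approximately 21.00 times as large.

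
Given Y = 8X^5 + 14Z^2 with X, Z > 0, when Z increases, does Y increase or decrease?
Y increases

Taking the partial derivative:
∂Y/∂Z = 28Z

∂Y/∂Z = 28Z > 0 (assuming positive values)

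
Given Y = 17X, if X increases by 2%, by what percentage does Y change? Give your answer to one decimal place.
2.0%

For Y = 17X:
If X → X(1 + 0.02)
Then Y → Y · (1 + 0.02)^1
     = Y · 1.0200

Percentage change = ((1 + 0.02)^1 − 1) × 100% = 2.0%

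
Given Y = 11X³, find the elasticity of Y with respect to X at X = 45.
Elasticity = 3

Elasticity = (dY/dX) · (X/Y)

dY/dX = 33·X²
At X = 45: dY/dX = 66825, Y = 1002375

Elasticity = 66825 · (45 / 1002375) = 3

Interpretation: for a small percentage change in X, the percentage change in Y is approximately 3.00 times as large.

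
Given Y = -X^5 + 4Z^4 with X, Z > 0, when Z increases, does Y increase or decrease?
Y increases

Taking the partial derivative:
∂Y/∂Z = 16Z^3

∂Y/∂Z = 16Z^3 > 0 (assuming positive values)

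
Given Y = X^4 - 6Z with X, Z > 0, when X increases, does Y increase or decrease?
Y increases

Taking the partial derivative:
∂Y/∂X = 4X^3

∂Y/∂X = 4X^3 > 0 (assuming positive values)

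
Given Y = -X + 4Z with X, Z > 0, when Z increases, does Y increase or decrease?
Y increases

Taking the partial derivative:
∂Y/∂Z = 4

∂Y/∂Z = 4 > 0 (assuming positive values)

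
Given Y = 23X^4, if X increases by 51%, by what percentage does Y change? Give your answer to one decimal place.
419.9%

For Y = 23X^4:
If X → X(1 + 0.51)
Then Y → Y · (1 + 0.51)^4
     ≈ Y · 5.1989

Percentage change = ((1 + 0.51)^4 − 1) × 100% ≈ 419.9%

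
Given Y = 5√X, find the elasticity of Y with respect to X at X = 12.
Elasticity = 1/2

Elasticity = (dY/dX) · (X/Y)

dY/dX = 5/(2·√X)
At X = 12: dY/dX = 5·√3/12, Y = 10·√3

Elasticity = (5·√3/12) · (12 / (10·√3)) = 1/2

Interpretation: for a small percentage change in X, the percentage change in Y is approximately 0.50 times as large.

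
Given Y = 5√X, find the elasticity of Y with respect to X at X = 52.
Elasticity = 1/2

Elasticity = (dY/dX) · (X/Y)

dY/dX = 5/(2·√X)
At X = 52: dY/dX = 5·√13/52, Y = 10·√13

Elasticity = (5·√13/52) · (52 / (10·√13)) = 1/2

Interpretation: for a small percentage change in X, the percentage change in Y is approximately 0.50 times as large.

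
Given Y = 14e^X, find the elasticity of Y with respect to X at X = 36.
Elasticity = 36

Elasticity = (dY/dX) · (X/Y)

dY/dX = 14·e^X
At X = 36: dY/dX = 14·e^36, Y = 14·e^36

Elasticity = (14·e^36) · (36 / (14·e^36)) = 36

Interpretation: for a small percentage change in X, the percentage change in Y is approximately 36.00 times as large.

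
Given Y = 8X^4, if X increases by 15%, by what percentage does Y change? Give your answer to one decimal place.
74.9%

For Y = 8X^4:
If X → X(1 + 0.15)
Then Y → Y · (1 + 0.15)^4
     ≈ Y · 1.7490

Percentage change = ((1 + 0.15)^4 − 1) × 100% ≈ 74.9%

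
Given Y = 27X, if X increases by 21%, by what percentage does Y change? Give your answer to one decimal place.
21.0%

For Y = 27X:
If X → X(1 + 0.21)
Then Y → Y · (1 + 0.21)^1
     = Y · 1.2100

Percentage change = ((1 + 0.21)^1 − 1) × 100% = 21.0%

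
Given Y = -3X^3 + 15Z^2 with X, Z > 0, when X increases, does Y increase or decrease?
Y decreases

Taking the partial derivative:
∂Y/∂X = -9X^2

∂Y/∂X = -9X^2 < 0 (assuming positive values)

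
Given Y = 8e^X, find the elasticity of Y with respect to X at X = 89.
Elasticity = 89

Elasticity = (dY/dX) · (X/Y)

dY/dX = 8·e^X
At X = 89: dY/dX = 8·e^89, Y = 8·e^89

Elasticity = (8·e^89) · (89 / (8·e^89)) = 89

Interpretation: for a small percentage change in X, the percentage change in Y is approximately 89.00 times as large.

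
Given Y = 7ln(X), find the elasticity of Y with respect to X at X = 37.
Elasticity = 1/ln(37) ≈ 0.2769

Elasticity = (dY/dX) · (X/Y)

dY/dX = 7/X
At X = 37: dY/dX = 7/37, Y = 7·ln(37)

Elasticity = (7/37) · (37 / (7·ln(37))) = 1/ln(37) ≈ 0.2769

Interpretation: for a small percentage change in X, the percentage change in Y is approximately 0.28 times as large.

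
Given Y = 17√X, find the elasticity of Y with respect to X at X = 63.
Elasticity = 1/2

Elasticity = (dY/dX) · (X/Y)

dY/dX = 17/(2·√X)
At X = 63: dY/dX = 17·√7/42, Y = 51·√7

Elasticity = (17·√7/42) · (63 / (51·√7)) = 1/2

Interpretation: for a small percentage change in X, the percentage change in Y is approximately 0.50 times as large.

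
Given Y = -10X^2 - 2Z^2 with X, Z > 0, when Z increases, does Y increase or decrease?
Y decreases

Taking the partial derivative:
∂Y/∂Z = -4Z

∂Y/∂Z = -4Z < 0 (assuming positive values)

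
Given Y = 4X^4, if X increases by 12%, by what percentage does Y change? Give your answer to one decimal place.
57.4%

For Y = 4X^4:
If X → X(1 + 0.12)
Then Y → Y · (1 + 0.12)^4
     ≈ Y · 1.5735

Percentage change = ((1 + 0.12)^4 − 1) × 100% ≈ 57.4%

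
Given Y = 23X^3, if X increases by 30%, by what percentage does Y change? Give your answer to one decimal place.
119.7%

For Y = 23X^3:
If X → X(1 + 0.3)
Then Y → Y · (1 + 0.3)^3
     = Y · 2.1970

Percentage change = ((1 + 0.3)^3 − 1) × 100% = 119.7%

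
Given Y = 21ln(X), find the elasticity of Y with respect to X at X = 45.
Elasticity = 1/ln(45) ≈ 0.2627

Elasticity = (dY/dX) · (X/Y)

dY/dX = 21/X
At X = 45: dY/dX = 7/15, Y = 21·ln(45)

Elasticity = (7/15) · (45 / (21·ln(45))) = 1/ln(45) ≈ 0.2627

Interpretation: for a small percentage change in X, the percentage change in Y is approximately 0.26 times as large.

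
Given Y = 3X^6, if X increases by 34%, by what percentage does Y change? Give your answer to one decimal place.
478.9%

For Y = 3X^6:
If X → X(1 + 0.34)
Then Y → Y · (1 + 0.34)^6
     ≈ Y · 5.7893

Percentage change = ((1 + 0.34)^6 − 1) × 100% ≈ 478.9%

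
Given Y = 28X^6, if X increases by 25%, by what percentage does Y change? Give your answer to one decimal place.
281.5%

For Y = 28X^6:
If X → X(1 + 0.25)
Then Y → Y · (1 + 0.25)^6
     ≈ Y · 3.8147

Percentage change = ((1 + 0.25)^6 − 1) × 100% ≈ 281.5%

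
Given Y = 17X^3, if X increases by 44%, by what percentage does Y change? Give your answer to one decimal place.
198.6%

For Y = 17X^3:
If X → X(1 + 0.44)
Then Y → Y · (1 + 0.44)^3
     ≈ Y · 2.9860

Percentage change = ((1 + 0.44)^3 − 1) × 100% ≈ 198.6%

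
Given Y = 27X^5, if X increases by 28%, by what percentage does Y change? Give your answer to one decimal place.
243.6%

For Y = 27X^5:
If X → X(1 + 0.28)
Then Y → Y · (1 + 0.28)^5
     ≈ Y · 3.4360

Percentage change = ((1 + 0.28)^5 − 1) × 100% ≈ 243.6%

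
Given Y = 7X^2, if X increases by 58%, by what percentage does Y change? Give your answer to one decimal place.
149.6%

For Y = 7X^2:
If X → X(1 + 0.58)
Then Y → Y · (1 + 0.58)^2
     = Y · 2.4964

Percentage change = ((1 + 0.58)^2 − 1) × 100% ≈ 149.6%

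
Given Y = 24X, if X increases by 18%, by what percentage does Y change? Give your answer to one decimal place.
18.0%

For Y = 24X:
If X → X(1 + 0.18)
Then Y → Y · (1 + 0.18)^1
     = Y · 1.1800

Percentage change = ((1 + 0.18)^1 − 1) × 100% = 18.0%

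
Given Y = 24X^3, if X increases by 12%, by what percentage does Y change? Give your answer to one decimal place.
40.5%

For Y = 24X^3:
If X → X(1 + 0.12)
Then Y → Y · (1 + 0.12)^3
     ≈ Y · 1.4049

Percentage change = ((1 + 0.12)^3 − 1) × 100% ≈ 40.5%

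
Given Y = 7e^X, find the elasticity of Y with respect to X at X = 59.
Elasticity = 59

Elasticity = (dY/dX) · (X/Y)

dY/dX = 7·e^X
At X = 59: dY/dX = 7·e^59, Y = 7·e^59

Elasticity = (7·e^59) · (59 / (7·e^59)) = 59

Interpretation: for a small percentage change in X, the percentage change in Y is approximately 59.00 times as large.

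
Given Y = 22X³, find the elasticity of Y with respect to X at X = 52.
Elasticity = 3

Elasticity = (dY/dX) · (X/Y)

dY/dX = 66·X²
At X = 52: dY/dX = 178464, Y = 3093376

Elasticity = 178464 · (52 / 3093376) = 3

Interpretation: for a small percentage change in X, the percentage change in Y is approximately 3.00 times as large.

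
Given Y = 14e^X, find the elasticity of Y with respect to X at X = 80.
Elasticity = 80

Elasticity = (dY/dX) · (X/Y)

dY/dX = 14·e^X
At X = 80: dY/dX = 14·e^80, Y = 14·e^80

Elasticity = (14·e^80) · (80 / (14·e^80)) = 80

Interpretation: for a small percentage change in X, the percentage change in Y is approximately 80.00 times as large.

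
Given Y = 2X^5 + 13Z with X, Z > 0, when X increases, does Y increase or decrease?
Y increases

Taking the partial derivative:
∂Y/∂X = 10X^4

∂Y/∂X = 10X^4 > 0 (assuming positive values)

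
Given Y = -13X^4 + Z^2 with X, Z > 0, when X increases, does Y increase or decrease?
Y decreases

Taking the partial derivative:
∂Y/∂X = -52X^3

∂Y/∂X = -52X^3 < 0 (assuming positive values)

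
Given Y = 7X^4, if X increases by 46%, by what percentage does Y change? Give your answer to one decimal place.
354.4%

For Y = 7X^4:
If X → X(1 + 0.46)
Then Y → Y · (1 + 0.46)^4
     ≈ Y · 4.5437

Percentage change = ((1 + 0.46)^4 − 1) × 100% ≈ 354.4%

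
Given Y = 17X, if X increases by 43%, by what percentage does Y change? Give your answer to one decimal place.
43.0%

For Y = 17X:
If X → X(1 + 0.43)
Then Y → Y · (1 + 0.43)^1
     = Y · 1.4300

Percentage change = ((1 + 0.43)^1 − 1) × 100% = 43.0%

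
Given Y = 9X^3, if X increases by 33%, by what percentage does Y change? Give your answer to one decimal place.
135.3%

For Y = 9X^3:
If X → X(1 + 0.33)
Then Y → Y · (1 + 0.33)^3
     ≈ Y · 2.3526

Percentage change = ((1 + 0.33)^3 − 1) × 100% ≈ 135.3%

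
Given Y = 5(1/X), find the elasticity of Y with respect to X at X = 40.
Elasticity = -1

Elasticity = (dY/dX) · (X/Y)

dY/dX = -5/X²
At X = 40: dY/dX = -1/320, Y = 1/8

Elasticity = (-1/320) · (40 / (1/8)) = -1

Interpretation: for a small percentage change in X, the percentage change in Y is approximately -1.00 times as large.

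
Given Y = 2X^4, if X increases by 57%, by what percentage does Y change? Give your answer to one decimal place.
507.6%

For Y = 2X^4:
If X → X(1 + 0.57)
Then Y → Y · (1 + 0.57)^4
     ≈ Y · 6.0757

Percentage change = ((1 + 0.57)^4 − 1) × 100% ≈ 507.6%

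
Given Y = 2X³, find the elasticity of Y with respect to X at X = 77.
Elasticity = 3

Elasticity = (dY/dX) · (X/Y)

dY/dX = 6·X²
At X = 77: dY/dX = 35574, Y = 913066

Elasticity = 35574 · (77 / 913066) = 3

Interpretation: for a small percentage change in X, the percentage change in Y is approximately 3.00 times as large.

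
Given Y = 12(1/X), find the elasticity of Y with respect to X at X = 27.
Elasticity = -1

Elasticity = (dY/dX) · (X/Y)

dY/dX = -12/X²
At X = 27: dY/dX = -4/243, Y = 4/9

Elasticity = (-4/243) · (27 / (4/9)) = -1

Interpretation: for a small percentage change in X, the percentage change in Y is approximately -1.00 times as large.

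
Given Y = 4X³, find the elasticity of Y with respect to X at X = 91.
Elasticity = 3

Elasticity = (dY/dX) · (X/Y)

dY/dX = 12·X²
At X = 91: dY/dX = 99372, Y = 3014284

Elasticity = 99372 · (91 / 3014284) = 3

Interpretation: for a small percentage change in X, the percentage change in Y is approximately 3.00 times as large.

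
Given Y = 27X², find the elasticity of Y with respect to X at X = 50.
Elasticity = 2

Elasticity = (dY/dX) · (X/Y)

dY/dX = 54·X
At X = 50: dY/dX = 2700, Y = 67500

Elasticity = 2700 · (50 / 67500) = 2

Interpretation: for a small percentage change in X, the percentage change in Y is approximately 2.00 times as large.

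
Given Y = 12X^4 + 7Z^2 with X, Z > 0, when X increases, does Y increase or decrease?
Y increases

Taking the partial derivative:
∂Y/∂X = 48X^3

∂Y/∂X = 48X^3 > 0 (assuming positive values)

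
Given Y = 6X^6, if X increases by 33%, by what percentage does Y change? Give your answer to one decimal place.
453.5%

For Y = 6X^6:
If X → X(1 + 0.33)
Then Y → Y · (1 + 0.33)^6
     ≈ Y · 5.5349

Percentage change = ((1 + 0.33)^6 − 1) × 100% ≈ 453.5%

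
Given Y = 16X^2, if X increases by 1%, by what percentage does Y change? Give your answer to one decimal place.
2.0%

For Y = 16X^2:
If X → X(1 + 0.01)
Then Y → Y · (1 + 0.01)^2
     = Y · 1.0201

Percentage change = ((1 + 0.01)^2 − 1) × 100% ≈ 2.0%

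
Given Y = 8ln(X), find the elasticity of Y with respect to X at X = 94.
Elasticity = 1/ln(94) ≈ 0.2201

Elasticity = (dY/dX) · (X/Y)

dY/dX = 8/X
At X = 94: dY/dX = 4/47, Y = 8·ln(94)

Elasticity = (4/47) · (94 / (8·ln(94))) = 1/ln(94) ≈ 0.2201

Interpretation: for a small percentage change in X, the percentage change in Y is approximately 0.22 times as large.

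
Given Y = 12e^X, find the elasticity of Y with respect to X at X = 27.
Elasticity = 27

Elasticity = (dY/dX) · (X/Y)

dY/dX = 12·e^X
At X = 27: dY/dX = 12·e^27, Y = 12·e^27

Elasticity = (12·e^27) · (27 / (12·e^27)) = 27

Interpretation: for a small percentage change in X, the percentage change in Y is approximately 27.00 times as large.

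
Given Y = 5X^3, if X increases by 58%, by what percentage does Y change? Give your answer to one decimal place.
294.4%

For Y = 5X^3:
If X → X(1 + 0.58)
Then Y → Y · (1 + 0.58)^3
     ≈ Y · 3.9443

Percentage change = ((1 + 0.58)^3 − 1) × 100% ≈ 294.4%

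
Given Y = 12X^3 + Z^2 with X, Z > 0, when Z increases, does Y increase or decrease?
Y increases

Taking the partial derivative:
∂Y/∂Z = 2Z

∂Y/∂Z = 2Z > 0 (assuming positive values)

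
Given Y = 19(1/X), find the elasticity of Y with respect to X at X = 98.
Elasticity = -1

Elasticity = (dY/dX) · (X/Y)

dY/dX = -19/X²
At X = 98: dY/dX = -19/9604, Y = 19/98

Elasticity = (-19/9604) · (98 / (19/98)) = -1

Interpretation: for a small percentage change in X, the percentage change in Y is approximately -1.00 times as large.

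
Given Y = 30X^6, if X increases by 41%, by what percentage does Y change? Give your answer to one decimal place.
685.8%

For Y = 30X^6:
If X → X(1 + 0.41)
Then Y → Y · (1 + 0.41)^6
     ≈ Y · 7.8580

Percentage change = ((1 + 0.41)^6 − 1) × 100% ≈ 685.8%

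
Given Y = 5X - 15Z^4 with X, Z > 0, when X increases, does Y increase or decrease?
Y increases

Taking the partial derivative:
∂Y/∂X = 5

∂Y/∂X = 5 > 0 (assuming positive values)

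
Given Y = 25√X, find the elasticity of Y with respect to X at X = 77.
Elasticity = 1/2

Elasticity = (dY/dX) · (X/Y)

dY/dX = 25/(2·√X)
At X = 77: dY/dX = 25·√77/154, Y = 25·√77

Elasticity = (25·√77/154) · (77 / (25·√77)) = 1/2

Interpretation: for a small percentage change in X, the percentage change in Y is approximately 0.50 times as large.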